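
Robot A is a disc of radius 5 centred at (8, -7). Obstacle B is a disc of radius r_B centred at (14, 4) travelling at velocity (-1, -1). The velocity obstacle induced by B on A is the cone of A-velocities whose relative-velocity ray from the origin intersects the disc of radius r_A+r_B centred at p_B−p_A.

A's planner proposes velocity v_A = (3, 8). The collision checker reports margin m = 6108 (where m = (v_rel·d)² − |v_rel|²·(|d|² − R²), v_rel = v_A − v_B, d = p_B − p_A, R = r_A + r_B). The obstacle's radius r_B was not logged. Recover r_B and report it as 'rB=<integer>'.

m = 6108
d = (6, 11);  v_rel = (4, 9),  |v_rel|² = 97
v_rel×d = (4)·(11) − (9)·(6) = -10
since m = R²·97 − (-10)²:  R² = (100 + 6108) / 97 = 64
R = √64 = 8  ⇒  r_B = 8 − 5 = 3

rB=3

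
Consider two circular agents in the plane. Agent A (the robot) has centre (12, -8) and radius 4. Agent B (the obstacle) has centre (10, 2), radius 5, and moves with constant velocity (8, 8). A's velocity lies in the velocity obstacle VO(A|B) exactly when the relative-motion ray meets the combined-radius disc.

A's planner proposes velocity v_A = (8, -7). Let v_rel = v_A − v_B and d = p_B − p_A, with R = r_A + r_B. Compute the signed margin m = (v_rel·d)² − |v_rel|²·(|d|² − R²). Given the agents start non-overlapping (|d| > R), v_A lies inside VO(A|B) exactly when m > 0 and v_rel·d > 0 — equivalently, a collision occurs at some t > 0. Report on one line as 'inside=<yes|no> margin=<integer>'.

d = (-2, 10),  |d|² = 104;  R = 4+5 = 9,  c = 104−9² = 23
v_rel = (0, -15),  |v_rel|² = 225;  v_rel·d = (0)·(-2) + (-15)·(10) = -150
225·t² + 300·t + 23 = 0  ⇒  m = (-150)² − 225·23 = 17325
m = 17325 > 0,  v_rel·d = -150 < 0  ⇒  outside

inside=no margin=17325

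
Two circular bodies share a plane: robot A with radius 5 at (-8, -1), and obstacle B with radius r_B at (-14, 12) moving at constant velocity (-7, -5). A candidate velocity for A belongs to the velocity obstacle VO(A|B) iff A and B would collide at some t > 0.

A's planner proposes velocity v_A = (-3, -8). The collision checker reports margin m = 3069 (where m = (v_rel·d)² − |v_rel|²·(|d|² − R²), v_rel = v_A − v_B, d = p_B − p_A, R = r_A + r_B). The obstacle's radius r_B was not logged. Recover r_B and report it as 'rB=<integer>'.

m = 3069
d = (-6, 13);  v_rel = (4, -3),  |v_rel|² = 25
v_rel×d = (4)·(13) − (-3)·(-6) = 34
since m = R²·25 − 34²:  R² = (1156 + 3069) / 25 = 169
R = √169 = 13  ⇒  r_B = 13 − 5 = 8

rB=8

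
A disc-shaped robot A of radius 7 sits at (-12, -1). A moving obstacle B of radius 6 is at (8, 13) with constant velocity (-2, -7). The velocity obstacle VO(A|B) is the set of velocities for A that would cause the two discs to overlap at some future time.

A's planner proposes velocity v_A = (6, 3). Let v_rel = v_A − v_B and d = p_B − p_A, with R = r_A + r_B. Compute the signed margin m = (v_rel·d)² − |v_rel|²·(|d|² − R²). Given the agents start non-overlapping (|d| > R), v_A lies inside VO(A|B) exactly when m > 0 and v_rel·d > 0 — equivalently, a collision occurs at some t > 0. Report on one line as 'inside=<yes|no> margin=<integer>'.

d = (20, 14),  |d|² = 596;  R = 7+6 = 13,  c = 596−13² = 427
v_rel = (8, 10),  |v_rel|² = 164;  v_rel·d = (8)·(20) + (10)·(14) = 300
164·t² − 600·t + 427 = 0  ⇒  m = 300² − 164·427 = 19972
m = 19972 > 0,  v_rel·d = 300 > 0  ⇒  inside

inside=yes margin=19972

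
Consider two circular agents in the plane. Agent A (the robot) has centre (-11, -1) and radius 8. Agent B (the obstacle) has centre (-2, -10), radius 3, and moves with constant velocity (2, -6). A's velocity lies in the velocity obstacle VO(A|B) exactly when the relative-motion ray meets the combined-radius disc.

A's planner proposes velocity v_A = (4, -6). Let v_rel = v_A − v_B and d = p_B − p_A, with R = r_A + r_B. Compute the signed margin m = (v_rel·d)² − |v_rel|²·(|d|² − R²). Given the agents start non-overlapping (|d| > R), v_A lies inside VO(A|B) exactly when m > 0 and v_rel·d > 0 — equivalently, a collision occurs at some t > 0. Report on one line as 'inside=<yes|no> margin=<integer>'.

d = (9, -9),  |d|² = 162;  R = 8+3 = 11,  c = 162−11² = 41
v_rel = (2, 0),  |v_rel|² = 4;  v_rel·d = (2)·(9) + (0)·(-9) = 18
4·t² − 36·t + 41 = 0  ⇒  m = 18² − 4·41 = 160
m = 160 > 0,  v_rel·d = 18 > 0  ⇒  inside

inside=yes margin=160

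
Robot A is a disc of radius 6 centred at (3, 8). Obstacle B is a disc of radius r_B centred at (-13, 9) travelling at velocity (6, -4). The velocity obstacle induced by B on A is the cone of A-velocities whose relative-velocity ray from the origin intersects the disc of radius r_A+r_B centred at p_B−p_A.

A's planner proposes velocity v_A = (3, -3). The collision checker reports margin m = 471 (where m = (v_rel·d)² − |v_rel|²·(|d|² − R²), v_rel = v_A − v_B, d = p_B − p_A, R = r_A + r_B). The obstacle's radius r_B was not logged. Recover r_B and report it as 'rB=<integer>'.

m = 471
d = (-16, 1);  v_rel = (-3, 1),  |v_rel|² = 10
v_rel×d = (-3)·(1) − (1)·(-16) = 13
since m = R²·10 − 13²:  R² = (169 + 471) / 10 = 64
R = √64 = 8  ⇒  r_B = 8 − 6 = 2

rB=2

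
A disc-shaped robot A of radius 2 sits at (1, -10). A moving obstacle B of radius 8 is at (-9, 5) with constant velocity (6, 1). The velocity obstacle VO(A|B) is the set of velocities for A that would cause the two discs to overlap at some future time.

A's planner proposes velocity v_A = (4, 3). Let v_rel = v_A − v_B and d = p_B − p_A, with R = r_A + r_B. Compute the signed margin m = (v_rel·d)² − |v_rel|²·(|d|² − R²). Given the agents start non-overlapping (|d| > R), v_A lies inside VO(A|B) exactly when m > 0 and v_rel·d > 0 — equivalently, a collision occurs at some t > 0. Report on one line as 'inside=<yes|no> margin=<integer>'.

d = (-10, 15),  |d|² = 325;  R = 2+8 = 10,  c = 325−10² = 225
v_rel = (-2, 2),  |v_rel|² = 8;  v_rel·d = (-2)·(-10) + (2)·(15) = 50
8·t² − 100·t + 225 = 0  ⇒  m = 50² − 8·225 = 700
m = 700 > 0,  v_rel·d = 50 > 0  ⇒  inside

inside=yes margin=700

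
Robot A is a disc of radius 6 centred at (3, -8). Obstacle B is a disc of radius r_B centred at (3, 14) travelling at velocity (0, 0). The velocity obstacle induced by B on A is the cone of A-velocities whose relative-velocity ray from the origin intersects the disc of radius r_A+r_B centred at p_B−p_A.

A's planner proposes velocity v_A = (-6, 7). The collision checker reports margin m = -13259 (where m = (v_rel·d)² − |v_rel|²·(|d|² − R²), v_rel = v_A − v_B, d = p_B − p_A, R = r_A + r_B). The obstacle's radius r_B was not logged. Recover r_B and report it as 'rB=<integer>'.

m = -13259
d = (0, 22);  v_rel = (-6, 7),  |v_rel|² = 85
v_rel×d = (-6)·(22) − (7)·(0) = -132
since m = R²·85 − (-132)²:  R² = (17424 + -13259) / 85 = 49
R = √49 = 7  ⇒  r_B = 7 − 6 = 1

rB=1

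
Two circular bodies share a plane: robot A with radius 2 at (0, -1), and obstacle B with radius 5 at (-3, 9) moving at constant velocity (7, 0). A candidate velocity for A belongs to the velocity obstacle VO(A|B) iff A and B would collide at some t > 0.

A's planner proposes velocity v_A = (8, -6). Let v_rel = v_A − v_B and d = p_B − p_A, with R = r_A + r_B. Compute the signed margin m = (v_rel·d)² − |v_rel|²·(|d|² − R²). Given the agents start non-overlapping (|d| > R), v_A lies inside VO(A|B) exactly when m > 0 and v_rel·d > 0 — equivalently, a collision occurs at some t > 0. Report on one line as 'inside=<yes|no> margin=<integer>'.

d = (-3, 10),  |d|² = 109;  R = 2+5 = 7,  c = 109−7² = 60
v_rel = (1, -6),  |v_rel|² = 37;  v_rel·d = (1)·(-3) + (-6)·(10) = -63
37·t² + 126·t + 60 = 0  ⇒  m = (-63)² − 37·60 = 1749
m = 1749 > 0,  v_rel·d = -63 < 0  ⇒  outside

inside=no margin=1749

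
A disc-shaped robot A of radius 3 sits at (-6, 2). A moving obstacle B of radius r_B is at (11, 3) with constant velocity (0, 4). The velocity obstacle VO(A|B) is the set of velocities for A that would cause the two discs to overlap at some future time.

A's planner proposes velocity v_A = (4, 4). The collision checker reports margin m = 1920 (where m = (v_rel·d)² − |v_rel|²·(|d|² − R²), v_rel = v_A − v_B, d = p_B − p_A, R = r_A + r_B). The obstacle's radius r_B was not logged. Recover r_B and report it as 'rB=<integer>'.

m = 1920
d = (17, 1);  v_rel = (4, 0),  |v_rel|² = 16
v_rel×d = (4)·(1) − (0)·(17) = 4
since m = R²·16 − 4²:  R² = (16 + 1920) / 16 = 121
R = √121 = 11  ⇒  r_B = 11 − 3 = 8

rB=8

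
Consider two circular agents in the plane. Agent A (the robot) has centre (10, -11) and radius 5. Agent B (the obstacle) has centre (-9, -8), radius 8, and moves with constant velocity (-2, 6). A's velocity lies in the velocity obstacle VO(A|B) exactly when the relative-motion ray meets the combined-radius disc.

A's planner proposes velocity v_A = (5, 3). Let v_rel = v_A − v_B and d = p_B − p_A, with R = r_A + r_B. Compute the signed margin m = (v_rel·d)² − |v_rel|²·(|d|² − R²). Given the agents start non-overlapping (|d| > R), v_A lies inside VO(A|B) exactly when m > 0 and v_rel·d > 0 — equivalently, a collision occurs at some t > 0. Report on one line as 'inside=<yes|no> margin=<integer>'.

d = (-19, 3),  |d|² = 370;  R = 5+8 = 13,  c = 370−13² = 201
v_rel = (7, -3),  |v_rel|² = 58;  v_rel·d = (7)·(-19) + (-3)·(3) = -142
58·t² + 284·t + 201 = 0  ⇒  m = (-142)² − 58·201 = 8506
m = 8506 > 0,  v_rel·d = -142 < 0  ⇒  outside

inside=no margin=8506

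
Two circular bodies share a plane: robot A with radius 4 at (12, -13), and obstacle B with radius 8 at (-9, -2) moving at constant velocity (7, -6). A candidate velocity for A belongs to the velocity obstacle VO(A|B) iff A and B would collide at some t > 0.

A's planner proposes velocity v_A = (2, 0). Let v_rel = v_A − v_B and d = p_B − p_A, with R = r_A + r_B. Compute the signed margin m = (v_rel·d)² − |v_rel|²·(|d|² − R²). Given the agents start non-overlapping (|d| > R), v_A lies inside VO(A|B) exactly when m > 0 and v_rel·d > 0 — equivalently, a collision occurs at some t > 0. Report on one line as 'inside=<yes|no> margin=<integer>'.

d = (-21, 11),  |d|² = 562;  R = 4+8 = 12,  c = 562−12² = 418
v_rel = (-5, 6),  |v_rel|² = 61;  v_rel·d = (-5)·(-21) + (6)·(11) = 171
61·t² − 342·t + 418 = 0  ⇒  m = 171² − 61·418 = 3743
m = 3743 > 0,  v_rel·d = 171 > 0  ⇒  inside

inside=yes margin=3743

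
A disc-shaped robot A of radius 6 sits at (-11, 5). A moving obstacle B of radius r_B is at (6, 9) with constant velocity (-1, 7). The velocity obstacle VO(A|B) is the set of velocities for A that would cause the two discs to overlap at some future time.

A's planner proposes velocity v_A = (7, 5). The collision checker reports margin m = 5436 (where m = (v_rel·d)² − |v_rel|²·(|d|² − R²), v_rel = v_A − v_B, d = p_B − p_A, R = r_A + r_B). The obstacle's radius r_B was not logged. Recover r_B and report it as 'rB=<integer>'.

m = 5436
d = (17, 4);  v_rel = (8, -2),  |v_rel|² = 68
v_rel×d = (8)·(4) − (-2)·(17) = 66
since m = R²·68 − 66²:  R² = (4356 + 5436) / 68 = 144
R = √144 = 12  ⇒  r_B = 12 − 6 = 6

rB=6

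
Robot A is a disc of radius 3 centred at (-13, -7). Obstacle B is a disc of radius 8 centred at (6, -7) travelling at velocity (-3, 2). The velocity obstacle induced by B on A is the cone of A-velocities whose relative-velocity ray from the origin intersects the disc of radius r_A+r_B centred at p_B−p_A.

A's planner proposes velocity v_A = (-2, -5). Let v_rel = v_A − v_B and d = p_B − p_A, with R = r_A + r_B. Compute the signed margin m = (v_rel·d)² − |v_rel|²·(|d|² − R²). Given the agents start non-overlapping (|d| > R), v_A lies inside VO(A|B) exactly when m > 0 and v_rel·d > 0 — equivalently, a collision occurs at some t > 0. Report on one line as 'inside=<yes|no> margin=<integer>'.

d = (19, 0),  |d|² = 361;  R = 3+8 = 11,  c = 361−11² = 240
v_rel = (1, -7),  |v_rel|² = 50;  v_rel·d = (1)·(19) + (-7)·(0) = 19
50·t² − 38·t + 240 = 0  ⇒  m = 19² − 50·240 = -11639
m = -11639 < 0,  v_rel·d = 19 > 0  ⇒  outside

inside=no margin=-11639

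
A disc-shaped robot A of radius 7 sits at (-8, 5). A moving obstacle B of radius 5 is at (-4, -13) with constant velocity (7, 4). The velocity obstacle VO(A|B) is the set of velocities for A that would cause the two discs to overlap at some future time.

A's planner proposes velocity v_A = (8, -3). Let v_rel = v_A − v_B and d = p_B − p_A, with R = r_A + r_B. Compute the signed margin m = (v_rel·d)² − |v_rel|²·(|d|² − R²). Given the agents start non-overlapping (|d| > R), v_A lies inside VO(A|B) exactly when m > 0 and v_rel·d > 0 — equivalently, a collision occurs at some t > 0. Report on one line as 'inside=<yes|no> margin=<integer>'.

d = (4, -18),  |d|² = 340;  R = 7+5 = 12,  c = 340−12² = 196
v_rel = (1, -7),  |v_rel|² = 50;  v_rel·d = (1)·(4) + (-7)·(-18) = 130
50·t² − 260·t + 196 = 0  ⇒  m = 130² − 50·196 = 7100
m = 7100 > 0,  v_rel·d = 130 > 0  ⇒  inside

inside=yes margin=7100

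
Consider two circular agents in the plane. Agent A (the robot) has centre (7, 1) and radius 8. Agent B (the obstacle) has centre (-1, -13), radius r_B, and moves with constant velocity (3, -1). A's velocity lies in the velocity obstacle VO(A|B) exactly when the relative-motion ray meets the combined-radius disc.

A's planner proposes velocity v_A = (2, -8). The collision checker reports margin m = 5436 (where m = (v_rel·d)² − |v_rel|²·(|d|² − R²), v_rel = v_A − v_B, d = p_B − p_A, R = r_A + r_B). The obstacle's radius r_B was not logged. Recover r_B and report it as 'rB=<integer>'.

m = 5436
d = (-8, -14);  v_rel = (-1, -7),  |v_rel|² = 50
v_rel×d = (-1)·(-14) − (-7)·(-8) = -42
since m = R²·50 − (-42)²:  R² = (1764 + 5436) / 50 = 144
R = √144 = 12  ⇒  r_B = 12 − 8 = 4

rB=4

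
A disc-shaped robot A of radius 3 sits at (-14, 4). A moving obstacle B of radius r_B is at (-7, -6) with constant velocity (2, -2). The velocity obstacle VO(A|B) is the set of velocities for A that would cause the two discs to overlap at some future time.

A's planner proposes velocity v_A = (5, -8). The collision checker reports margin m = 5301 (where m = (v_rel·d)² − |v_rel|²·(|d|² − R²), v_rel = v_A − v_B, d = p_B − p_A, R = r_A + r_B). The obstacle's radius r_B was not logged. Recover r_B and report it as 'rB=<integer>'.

m = 5301
d = (7, -10);  v_rel = (3, -6),  |v_rel|² = 45
v_rel×d = (3)·(-10) − (-6)·(7) = 12
since m = R²·45 − 12²:  R² = (144 + 5301) / 45 = 121
R = √121 = 11  ⇒  r_B = 11 − 3 = 8

rB=8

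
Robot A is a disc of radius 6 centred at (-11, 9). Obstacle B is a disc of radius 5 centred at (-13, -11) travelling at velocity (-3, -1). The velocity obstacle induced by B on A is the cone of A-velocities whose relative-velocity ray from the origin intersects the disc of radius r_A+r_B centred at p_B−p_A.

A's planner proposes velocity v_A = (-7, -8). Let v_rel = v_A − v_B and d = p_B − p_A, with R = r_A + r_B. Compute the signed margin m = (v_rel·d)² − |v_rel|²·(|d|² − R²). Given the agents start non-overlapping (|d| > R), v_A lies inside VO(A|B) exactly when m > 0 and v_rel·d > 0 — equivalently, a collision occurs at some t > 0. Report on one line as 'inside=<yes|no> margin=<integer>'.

d = (-2, -20),  |d|² = 404;  R = 6+5 = 11,  c = 404−11² = 283
v_rel = (-4, -7),  |v_rel|² = 65;  v_rel·d = (-4)·(-2) + (-7)·(-20) = 148
65·t² − 296·t + 283 = 0  ⇒  m = 148² − 65·283 = 3509
m = 3509 > 0,  v_rel·d = 148 > 0  ⇒  inside

inside=yes margin=3509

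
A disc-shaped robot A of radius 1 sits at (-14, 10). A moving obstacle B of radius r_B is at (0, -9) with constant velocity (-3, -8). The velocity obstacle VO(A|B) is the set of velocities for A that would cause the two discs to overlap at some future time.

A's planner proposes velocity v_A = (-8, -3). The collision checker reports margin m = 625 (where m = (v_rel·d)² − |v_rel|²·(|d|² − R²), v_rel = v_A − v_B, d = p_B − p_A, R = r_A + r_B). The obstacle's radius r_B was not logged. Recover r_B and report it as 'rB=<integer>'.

m = 625
d = (14, -19);  v_rel = (-5, 5),  |v_rel|² = 50
v_rel×d = (-5)·(-19) − (5)·(14) = 25
since m = R²·50 − 25²:  R² = (625 + 625) / 50 = 25
R = √25 = 5  ⇒  r_B = 5 − 1 = 4

rB=4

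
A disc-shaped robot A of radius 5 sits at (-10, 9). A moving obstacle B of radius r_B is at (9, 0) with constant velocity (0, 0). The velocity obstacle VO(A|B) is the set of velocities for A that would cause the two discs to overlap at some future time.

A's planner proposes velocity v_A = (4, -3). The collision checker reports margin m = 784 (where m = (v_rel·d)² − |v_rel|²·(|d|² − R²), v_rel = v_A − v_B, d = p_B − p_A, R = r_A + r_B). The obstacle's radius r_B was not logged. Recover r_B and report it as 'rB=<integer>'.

m = 784
d = (19, -9);  v_rel = (4, -3),  |v_rel|² = 25
v_rel×d = (4)·(-9) − (-3)·(19) = 21
since m = R²·25 − 21²:  R² = (441 + 784) / 25 = 49
R = √49 = 7  ⇒  r_B = 7 − 5 = 2

rB=2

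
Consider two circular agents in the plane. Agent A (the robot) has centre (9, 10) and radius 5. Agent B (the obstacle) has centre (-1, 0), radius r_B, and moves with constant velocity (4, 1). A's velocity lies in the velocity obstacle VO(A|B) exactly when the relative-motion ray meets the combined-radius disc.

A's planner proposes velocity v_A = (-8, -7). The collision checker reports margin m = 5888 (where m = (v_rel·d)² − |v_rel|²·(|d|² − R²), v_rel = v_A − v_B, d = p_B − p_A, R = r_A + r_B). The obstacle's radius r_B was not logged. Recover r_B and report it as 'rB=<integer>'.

m = 5888
d = (-10, -10);  v_rel = (-12, -8),  |v_rel|² = 208
v_rel×d = (-12)·(-10) − (-8)·(-10) = 40
since m = R²·208 − 40²:  R² = (1600 + 5888) / 208 = 36
R = √36 = 6  ⇒  r_B = 6 − 5 = 1

rB=1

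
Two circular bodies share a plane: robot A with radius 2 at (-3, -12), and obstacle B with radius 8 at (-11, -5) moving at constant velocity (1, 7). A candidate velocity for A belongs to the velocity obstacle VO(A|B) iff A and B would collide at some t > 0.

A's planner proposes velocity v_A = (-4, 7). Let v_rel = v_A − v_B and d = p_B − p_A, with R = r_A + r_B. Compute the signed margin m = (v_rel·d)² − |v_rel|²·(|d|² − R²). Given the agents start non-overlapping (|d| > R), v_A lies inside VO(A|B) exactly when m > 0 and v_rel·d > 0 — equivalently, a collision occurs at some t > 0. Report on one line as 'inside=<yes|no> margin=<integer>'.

d = (-8, 7),  |d|² = 113;  R = 2+8 = 10,  c = 113−10² = 13
v_rel = (-5, 0),  |v_rel|² = 25;  v_rel·d = (-5)·(-8) + (0)·(7) = 40
25·t² − 80·t + 13 = 0  ⇒  m = 40² − 25·13 = 1275
m = 1275 > 0,  v_rel·d = 40 > 0  ⇒  inside

inside=yes margin=1275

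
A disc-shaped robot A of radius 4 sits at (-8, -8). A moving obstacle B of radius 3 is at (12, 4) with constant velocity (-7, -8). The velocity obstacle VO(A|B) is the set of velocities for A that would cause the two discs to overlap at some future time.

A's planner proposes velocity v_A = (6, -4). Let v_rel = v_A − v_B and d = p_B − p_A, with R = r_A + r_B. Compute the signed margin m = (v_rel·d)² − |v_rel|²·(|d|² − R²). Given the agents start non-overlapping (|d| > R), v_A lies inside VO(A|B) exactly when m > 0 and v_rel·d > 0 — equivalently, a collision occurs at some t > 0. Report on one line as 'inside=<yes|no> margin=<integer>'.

d = (20, 12),  |d|² = 544;  R = 4+3 = 7,  c = 544−7² = 495
v_rel = (13, 4),  |v_rel|² = 185;  v_rel·d = (13)·(20) + (4)·(12) = 308
185·t² − 616·t + 495 = 0  ⇒  m = 308² − 185·495 = 3289
m = 3289 > 0,  v_rel·d = 308 > 0  ⇒  inside

inside=yes margin=3289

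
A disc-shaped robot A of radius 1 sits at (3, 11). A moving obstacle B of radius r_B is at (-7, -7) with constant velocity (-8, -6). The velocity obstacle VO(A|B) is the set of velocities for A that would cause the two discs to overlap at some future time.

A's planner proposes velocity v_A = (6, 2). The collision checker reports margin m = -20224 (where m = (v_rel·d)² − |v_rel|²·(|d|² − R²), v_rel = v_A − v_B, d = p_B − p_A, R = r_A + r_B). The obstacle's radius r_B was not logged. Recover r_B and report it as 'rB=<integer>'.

m = -20224
d = (-10, -18);  v_rel = (14, 8),  |v_rel|² = 260
v_rel×d = (14)·(-18) − (8)·(-10) = -172
since m = R²·260 − (-172)²:  R² = (29584 + -20224) / 260 = 36
R = √36 = 6  ⇒  r_B = 6 − 1 = 5

rB=5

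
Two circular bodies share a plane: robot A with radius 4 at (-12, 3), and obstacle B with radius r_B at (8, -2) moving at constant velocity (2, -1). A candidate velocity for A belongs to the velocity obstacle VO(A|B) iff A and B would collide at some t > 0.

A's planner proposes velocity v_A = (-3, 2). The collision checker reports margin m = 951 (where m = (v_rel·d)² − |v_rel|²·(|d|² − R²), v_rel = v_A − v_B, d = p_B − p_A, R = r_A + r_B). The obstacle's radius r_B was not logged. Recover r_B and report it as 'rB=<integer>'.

m = 951
d = (20, -5);  v_rel = (-5, 3),  |v_rel|² = 34
v_rel×d = (-5)·(-5) − (3)·(20) = -35
since m = R²·34 − (-35)²:  R² = (1225 + 951) / 34 = 64
R = √64 = 8  ⇒  r_B = 8 − 4 = 4

rB=4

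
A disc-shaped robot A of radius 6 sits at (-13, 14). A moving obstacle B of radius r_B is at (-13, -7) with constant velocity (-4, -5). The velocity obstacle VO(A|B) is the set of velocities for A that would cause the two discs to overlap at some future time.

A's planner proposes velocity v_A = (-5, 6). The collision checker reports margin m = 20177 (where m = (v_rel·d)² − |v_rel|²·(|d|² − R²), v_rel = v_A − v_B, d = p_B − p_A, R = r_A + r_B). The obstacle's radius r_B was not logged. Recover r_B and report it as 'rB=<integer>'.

m = 20177
d = (0, -21);  v_rel = (-1, 11),  |v_rel|² = 122
v_rel×d = (-1)·(-21) − (11)·(0) = 21
since m = R²·122 − 21²:  R² = (441 + 20177) / 122 = 169
R = √169 = 13  ⇒  r_B = 13 − 6 = 7

rB=7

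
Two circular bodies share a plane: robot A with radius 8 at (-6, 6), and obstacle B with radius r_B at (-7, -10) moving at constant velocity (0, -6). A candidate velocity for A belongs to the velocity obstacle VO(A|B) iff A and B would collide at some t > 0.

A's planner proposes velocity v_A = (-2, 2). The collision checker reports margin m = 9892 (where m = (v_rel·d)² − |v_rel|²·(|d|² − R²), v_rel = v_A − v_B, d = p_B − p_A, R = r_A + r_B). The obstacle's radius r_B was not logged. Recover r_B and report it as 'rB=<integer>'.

m = 9892
d = (-1, -16);  v_rel = (-2, 8),  |v_rel|² = 68
v_rel×d = (-2)·(-16) − (8)·(-1) = 40
since m = R²·68 − 40²:  R² = (1600 + 9892) / 68 = 169
R = √169 = 13  ⇒  r_B = 13 − 8 = 5

rB=5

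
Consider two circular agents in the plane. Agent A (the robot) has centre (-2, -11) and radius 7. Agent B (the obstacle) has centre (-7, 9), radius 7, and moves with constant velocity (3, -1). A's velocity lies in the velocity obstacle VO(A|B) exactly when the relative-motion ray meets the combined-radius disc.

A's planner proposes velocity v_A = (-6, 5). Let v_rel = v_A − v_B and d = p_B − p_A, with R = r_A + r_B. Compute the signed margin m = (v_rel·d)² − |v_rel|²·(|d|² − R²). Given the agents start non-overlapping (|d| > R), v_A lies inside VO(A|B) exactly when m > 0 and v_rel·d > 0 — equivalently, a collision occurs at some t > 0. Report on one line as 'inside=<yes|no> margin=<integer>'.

d = (-5, 20),  |d|² = 425;  R = 7+7 = 14,  c = 425−14² = 229
v_rel = (-9, 6),  |v_rel|² = 117;  v_rel·d = (-9)·(-5) + (6)·(20) = 165
117·t² − 330·t + 229 = 0  ⇒  m = 165² − 117·229 = 432
m = 432 > 0,  v_rel·d = 165 > 0  ⇒  inside

inside=yes margin=432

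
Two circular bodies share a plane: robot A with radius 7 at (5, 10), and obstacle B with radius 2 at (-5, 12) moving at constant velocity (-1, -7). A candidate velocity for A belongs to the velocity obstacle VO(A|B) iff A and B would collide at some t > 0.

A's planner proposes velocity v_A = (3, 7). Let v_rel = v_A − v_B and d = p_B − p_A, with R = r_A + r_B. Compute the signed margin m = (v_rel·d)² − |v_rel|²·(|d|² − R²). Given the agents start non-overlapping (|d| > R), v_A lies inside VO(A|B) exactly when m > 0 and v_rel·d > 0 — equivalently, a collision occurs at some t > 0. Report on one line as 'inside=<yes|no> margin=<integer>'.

d = (-10, 2),  |d|² = 104;  R = 7+2 = 9,  c = 104−9² = 23
v_rel = (4, 14),  |v_rel|² = 212;  v_rel·d = (4)·(-10) + (14)·(2) = -12
212·t² + 24·t + 23 = 0  ⇒  m = (-12)² − 212·23 = -4732
m = -4732 < 0,  v_rel·d = -12 < 0  ⇒  outside

inside=no margin=-4732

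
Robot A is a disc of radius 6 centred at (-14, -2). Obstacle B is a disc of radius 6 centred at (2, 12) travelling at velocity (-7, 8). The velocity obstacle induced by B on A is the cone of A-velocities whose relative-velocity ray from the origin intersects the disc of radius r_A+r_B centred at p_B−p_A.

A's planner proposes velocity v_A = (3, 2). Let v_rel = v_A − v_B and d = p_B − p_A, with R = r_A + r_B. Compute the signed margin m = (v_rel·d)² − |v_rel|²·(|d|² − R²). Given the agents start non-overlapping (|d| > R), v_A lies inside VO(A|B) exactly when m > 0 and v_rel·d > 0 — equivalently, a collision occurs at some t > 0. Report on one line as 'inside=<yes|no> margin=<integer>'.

d = (16, 14),  |d|² = 452;  R = 6+6 = 12,  c = 452−12² = 308
v_rel = (10, -6),  |v_rel|² = 136;  v_rel·d = (10)·(16) + (-6)·(14) = 76
136·t² − 152·t + 308 = 0  ⇒  m = 76² − 136·308 = -36112
m = -36112 < 0,  v_rel·d = 76 > 0  ⇒  outside

inside=no margin=-36112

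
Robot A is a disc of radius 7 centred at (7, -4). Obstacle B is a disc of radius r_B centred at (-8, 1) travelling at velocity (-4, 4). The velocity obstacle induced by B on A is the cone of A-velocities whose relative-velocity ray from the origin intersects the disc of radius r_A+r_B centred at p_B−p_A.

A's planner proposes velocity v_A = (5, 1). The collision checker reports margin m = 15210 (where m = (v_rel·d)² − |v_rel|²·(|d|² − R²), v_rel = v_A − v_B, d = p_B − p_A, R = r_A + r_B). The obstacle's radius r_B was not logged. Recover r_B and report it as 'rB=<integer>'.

m = 15210
d = (-15, 5);  v_rel = (9, -3),  |v_rel|² = 90
v_rel×d = (9)·(5) − (-3)·(-15) = 0
since m = R²·90 − 0²:  R² = (0 + 15210) / 90 = 169
R = √169 = 13  ⇒  r_B = 13 − 7 = 6

rB=6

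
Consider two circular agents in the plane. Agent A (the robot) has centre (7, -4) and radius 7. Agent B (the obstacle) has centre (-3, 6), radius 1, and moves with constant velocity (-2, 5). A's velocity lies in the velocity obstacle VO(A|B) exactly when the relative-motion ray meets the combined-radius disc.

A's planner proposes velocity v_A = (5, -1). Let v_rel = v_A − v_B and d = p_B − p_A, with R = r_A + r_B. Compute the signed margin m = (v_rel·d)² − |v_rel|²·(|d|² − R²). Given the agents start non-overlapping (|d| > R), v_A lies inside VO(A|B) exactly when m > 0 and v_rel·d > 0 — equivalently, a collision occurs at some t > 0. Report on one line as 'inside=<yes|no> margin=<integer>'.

d = (-10, 10),  |d|² = 200;  R = 7+1 = 8,  c = 200−8² = 136
v_rel = (7, -6),  |v_rel|² = 85;  v_rel·d = (7)·(-10) + (-6)·(10) = -130
85·t² + 260·t + 136 = 0  ⇒  m = (-130)² − 85·136 = 5340
m = 5340 > 0,  v_rel·d = -130 < 0  ⇒  outside

inside=no margin=5340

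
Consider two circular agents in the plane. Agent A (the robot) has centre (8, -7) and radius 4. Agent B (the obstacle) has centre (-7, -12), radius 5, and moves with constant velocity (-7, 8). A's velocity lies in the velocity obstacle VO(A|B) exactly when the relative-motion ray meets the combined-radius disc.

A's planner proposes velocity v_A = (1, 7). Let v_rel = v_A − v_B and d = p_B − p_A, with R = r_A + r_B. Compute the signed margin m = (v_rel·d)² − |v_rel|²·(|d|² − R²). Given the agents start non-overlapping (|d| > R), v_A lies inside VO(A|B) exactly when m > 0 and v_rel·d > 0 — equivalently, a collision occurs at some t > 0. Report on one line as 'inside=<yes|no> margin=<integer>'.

d = (-15, -5),  |d|² = 250;  R = 4+5 = 9,  c = 250−9² = 169
v_rel = (8, -1),  |v_rel|² = 65;  v_rel·d = (8)·(-15) + (-1)·(-5) = -115
65·t² + 230·t + 169 = 0  ⇒  m = (-115)² − 65·169 = 2240
m = 2240 > 0,  v_rel·d = -115 < 0  ⇒  outside

inside=no margin=2240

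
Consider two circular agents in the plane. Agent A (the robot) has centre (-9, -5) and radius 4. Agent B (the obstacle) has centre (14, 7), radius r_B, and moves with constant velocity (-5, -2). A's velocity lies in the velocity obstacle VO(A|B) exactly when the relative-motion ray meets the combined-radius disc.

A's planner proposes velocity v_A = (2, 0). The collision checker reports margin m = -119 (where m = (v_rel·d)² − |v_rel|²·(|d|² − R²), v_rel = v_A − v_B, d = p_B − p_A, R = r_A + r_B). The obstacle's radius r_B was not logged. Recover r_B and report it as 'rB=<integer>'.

m = -119
d = (23, 12);  v_rel = (7, 2),  |v_rel|² = 53
v_rel×d = (7)·(12) − (2)·(23) = 38
since m = R²·53 − 38²:  R² = (1444 + -119) / 53 = 25
R = √25 = 5  ⇒  r_B = 5 − 4 = 1

rB=1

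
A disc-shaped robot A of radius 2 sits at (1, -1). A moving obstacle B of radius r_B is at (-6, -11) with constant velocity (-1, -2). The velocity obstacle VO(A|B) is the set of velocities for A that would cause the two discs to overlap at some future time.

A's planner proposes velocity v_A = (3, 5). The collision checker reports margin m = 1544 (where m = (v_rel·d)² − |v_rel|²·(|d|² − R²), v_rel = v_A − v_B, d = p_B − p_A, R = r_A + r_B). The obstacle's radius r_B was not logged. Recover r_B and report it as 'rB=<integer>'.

m = 1544
d = (-7, -10);  v_rel = (4, 7),  |v_rel|² = 65
v_rel×d = (4)·(-10) − (7)·(-7) = 9
since m = R²·65 − 9²:  R² = (81 + 1544) / 65 = 25
R = √25 = 5  ⇒  r_B = 5 − 2 = 3

rB=3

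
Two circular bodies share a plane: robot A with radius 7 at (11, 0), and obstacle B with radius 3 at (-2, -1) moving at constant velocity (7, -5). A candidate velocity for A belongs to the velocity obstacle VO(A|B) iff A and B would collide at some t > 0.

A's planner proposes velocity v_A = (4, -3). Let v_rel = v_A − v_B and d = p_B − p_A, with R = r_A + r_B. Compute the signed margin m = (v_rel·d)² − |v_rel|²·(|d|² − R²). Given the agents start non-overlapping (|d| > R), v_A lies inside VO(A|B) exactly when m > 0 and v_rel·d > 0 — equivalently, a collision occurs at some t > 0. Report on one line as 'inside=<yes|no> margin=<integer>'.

d = (-13, -1),  |d|² = 170;  R = 7+3 = 10,  c = 170−10² = 70
v_rel = (-3, 2),  |v_rel|² = 13;  v_rel·d = (-3)·(-13) + (2)·(-1) = 37
13·t² − 74·t + 70 = 0  ⇒  m = 37² − 13·70 = 459
m = 459 > 0,  v_rel·d = 37 > 0  ⇒  inside

inside=yes margin=459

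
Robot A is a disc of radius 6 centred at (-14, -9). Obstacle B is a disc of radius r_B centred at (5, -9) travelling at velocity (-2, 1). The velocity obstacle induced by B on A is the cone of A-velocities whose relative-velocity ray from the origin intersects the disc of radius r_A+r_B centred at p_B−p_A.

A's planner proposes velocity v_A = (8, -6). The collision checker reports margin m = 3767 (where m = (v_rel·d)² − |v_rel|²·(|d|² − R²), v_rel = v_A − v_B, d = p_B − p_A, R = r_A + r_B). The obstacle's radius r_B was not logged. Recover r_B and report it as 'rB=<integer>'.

m = 3767
d = (19, 0);  v_rel = (10, -7),  |v_rel|² = 149
v_rel×d = (10)·(0) − (-7)·(19) = 133
since m = R²·149 − 133²:  R² = (17689 + 3767) / 149 = 144
R = √144 = 12  ⇒  r_B = 12 − 6 = 6

rB=6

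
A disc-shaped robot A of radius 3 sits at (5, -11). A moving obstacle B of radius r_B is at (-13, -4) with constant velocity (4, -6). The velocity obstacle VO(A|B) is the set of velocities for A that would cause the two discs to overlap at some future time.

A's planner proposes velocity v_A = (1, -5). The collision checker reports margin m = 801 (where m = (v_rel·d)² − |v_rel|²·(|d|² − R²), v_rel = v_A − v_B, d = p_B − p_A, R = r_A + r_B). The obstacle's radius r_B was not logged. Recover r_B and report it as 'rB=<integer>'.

m = 801
d = (-18, 7);  v_rel = (-3, 1),  |v_rel|² = 10
v_rel×d = (-3)·(7) − (1)·(-18) = -3
since m = R²·10 − (-3)²:  R² = (9 + 801) / 10 = 81
R = √81 = 9  ⇒  r_B = 9 − 3 = 6

rB=6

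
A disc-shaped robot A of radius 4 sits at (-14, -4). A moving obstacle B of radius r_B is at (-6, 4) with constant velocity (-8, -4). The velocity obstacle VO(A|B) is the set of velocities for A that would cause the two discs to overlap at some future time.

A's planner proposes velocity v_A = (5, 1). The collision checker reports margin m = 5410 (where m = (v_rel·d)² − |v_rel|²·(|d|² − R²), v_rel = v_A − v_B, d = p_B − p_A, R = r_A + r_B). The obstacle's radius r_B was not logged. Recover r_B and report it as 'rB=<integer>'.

m = 5410
d = (8, 8);  v_rel = (13, 5),  |v_rel|² = 194
v_rel×d = (13)·(8) − (5)·(8) = 64
since m = R²·194 − 64²:  R² = (4096 + 5410) / 194 = 49
R = √49 = 7  ⇒  r_B = 7 − 4 = 3

rB=3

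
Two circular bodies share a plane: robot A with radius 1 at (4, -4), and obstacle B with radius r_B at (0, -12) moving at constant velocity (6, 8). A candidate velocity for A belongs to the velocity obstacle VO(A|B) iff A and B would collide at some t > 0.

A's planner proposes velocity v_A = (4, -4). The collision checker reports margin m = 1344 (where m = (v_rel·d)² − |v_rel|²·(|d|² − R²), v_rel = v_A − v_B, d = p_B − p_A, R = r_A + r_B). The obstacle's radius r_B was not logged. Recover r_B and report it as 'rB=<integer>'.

m = 1344
d = (-4, -8);  v_rel = (-2, -12),  |v_rel|² = 148
v_rel×d = (-2)·(-8) − (-12)·(-4) = -32
since m = R²·148 − (-32)²:  R² = (1024 + 1344) / 148 = 16
R = √16 = 4  ⇒  r_B = 4 − 1 = 3

rB=3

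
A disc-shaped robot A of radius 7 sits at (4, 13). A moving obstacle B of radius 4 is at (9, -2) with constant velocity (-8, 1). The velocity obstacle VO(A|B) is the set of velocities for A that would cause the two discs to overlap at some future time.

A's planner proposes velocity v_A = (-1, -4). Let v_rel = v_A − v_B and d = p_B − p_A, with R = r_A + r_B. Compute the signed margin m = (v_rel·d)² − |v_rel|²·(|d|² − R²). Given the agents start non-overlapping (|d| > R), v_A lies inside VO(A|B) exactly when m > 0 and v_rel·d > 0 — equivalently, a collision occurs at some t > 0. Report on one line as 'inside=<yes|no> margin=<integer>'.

d = (5, -15),  |d|² = 250;  R = 7+4 = 11,  c = 250−11² = 129
v_rel = (7, -5),  |v_rel|² = 74;  v_rel·d = (7)·(5) + (-5)·(-15) = 110
74·t² − 220·t + 129 = 0  ⇒  m = 110² − 74·129 = 2554
m = 2554 > 0,  v_rel·d = 110 > 0  ⇒  inside

inside=yes margin=2554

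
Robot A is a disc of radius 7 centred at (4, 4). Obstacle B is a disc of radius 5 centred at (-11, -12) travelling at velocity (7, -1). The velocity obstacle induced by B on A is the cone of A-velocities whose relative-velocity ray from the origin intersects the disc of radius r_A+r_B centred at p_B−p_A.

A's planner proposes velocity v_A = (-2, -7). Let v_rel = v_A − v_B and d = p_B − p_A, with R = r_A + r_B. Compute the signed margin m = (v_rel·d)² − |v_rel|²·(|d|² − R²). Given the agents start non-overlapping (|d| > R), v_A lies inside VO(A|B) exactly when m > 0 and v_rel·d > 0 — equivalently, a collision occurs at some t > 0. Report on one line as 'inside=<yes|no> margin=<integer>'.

d = (-15, -16),  |d|² = 481;  R = 7+5 = 12,  c = 481−12² = 337
v_rel = (-9, -6),  |v_rel|² = 117;  v_rel·d = (-9)·(-15) + (-6)·(-16) = 231
117·t² − 462·t + 337 = 0  ⇒  m = 231² − 117·337 = 13932
m = 13932 > 0,  v_rel·d = 231 > 0  ⇒  inside

inside=yes margin=13932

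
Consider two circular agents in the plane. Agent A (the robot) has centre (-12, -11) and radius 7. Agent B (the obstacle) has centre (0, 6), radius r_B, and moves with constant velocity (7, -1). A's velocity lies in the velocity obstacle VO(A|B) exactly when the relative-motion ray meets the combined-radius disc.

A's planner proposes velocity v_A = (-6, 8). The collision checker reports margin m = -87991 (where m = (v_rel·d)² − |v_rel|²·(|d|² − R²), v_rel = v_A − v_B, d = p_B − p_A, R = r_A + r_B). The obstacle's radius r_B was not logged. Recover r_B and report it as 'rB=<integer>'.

m = -87991
d = (12, 17);  v_rel = (-13, 9),  |v_rel|² = 250
v_rel×d = (-13)·(17) − (9)·(12) = -329
since m = R²·250 − (-329)²:  R² = (108241 + -87991) / 250 = 81
R = √81 = 9  ⇒  r_B = 9 − 7 = 2

rB=2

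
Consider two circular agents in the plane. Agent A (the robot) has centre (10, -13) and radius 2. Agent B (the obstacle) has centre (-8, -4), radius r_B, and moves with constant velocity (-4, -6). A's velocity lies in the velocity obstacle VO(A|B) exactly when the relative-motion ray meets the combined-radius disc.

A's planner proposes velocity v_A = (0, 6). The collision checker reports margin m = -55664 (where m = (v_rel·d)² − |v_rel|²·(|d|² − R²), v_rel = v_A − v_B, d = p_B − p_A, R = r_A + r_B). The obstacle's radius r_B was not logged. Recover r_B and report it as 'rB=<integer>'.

m = -55664
d = (-18, 9);  v_rel = (4, 12),  |v_rel|² = 160
v_rel×d = (4)·(9) − (12)·(-18) = 252
since m = R²·160 − 252²:  R² = (63504 + -55664) / 160 = 49
R = √49 = 7  ⇒  r_B = 7 − 2 = 5

rB=5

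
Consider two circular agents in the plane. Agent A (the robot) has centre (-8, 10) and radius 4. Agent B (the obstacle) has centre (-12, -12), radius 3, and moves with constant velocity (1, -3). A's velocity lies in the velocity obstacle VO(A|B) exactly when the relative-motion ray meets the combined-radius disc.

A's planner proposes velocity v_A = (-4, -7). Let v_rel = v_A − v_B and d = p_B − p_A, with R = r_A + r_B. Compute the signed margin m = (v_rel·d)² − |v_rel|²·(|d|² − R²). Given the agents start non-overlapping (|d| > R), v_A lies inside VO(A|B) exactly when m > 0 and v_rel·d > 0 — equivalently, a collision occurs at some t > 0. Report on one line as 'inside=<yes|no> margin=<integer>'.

d = (-4, -22),  |d|² = 500;  R = 4+3 = 7,  c = 500−7² = 451
v_rel = (-5, -4),  |v_rel|² = 41;  v_rel·d = (-5)·(-4) + (-4)·(-22) = 108
41·t² − 216·t + 451 = 0  ⇒  m = 108² − 41·451 = -6827
m = -6827 < 0,  v_rel·d = 108 > 0  ⇒  outside

inside=no margin=-6827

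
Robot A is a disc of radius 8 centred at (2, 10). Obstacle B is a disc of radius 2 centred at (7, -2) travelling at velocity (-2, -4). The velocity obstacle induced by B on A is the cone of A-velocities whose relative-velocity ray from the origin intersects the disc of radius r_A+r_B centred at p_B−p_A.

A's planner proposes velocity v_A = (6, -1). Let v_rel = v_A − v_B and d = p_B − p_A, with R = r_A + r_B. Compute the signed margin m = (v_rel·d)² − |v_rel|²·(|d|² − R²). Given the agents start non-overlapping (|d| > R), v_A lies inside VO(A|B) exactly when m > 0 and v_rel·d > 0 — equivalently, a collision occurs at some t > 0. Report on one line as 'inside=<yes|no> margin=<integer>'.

d = (5, -12),  |d|² = 169;  R = 8+2 = 10,  c = 169−10² = 69
v_rel = (8, 3),  |v_rel|² = 73;  v_rel·d = (8)·(5) + (3)·(-12) = 4
73·t² − 8·t + 69 = 0  ⇒  m = 4² − 73·69 = -5021
m = -5021 < 0,  v_rel·d = 4 > 0  ⇒  outside

inside=no margin=-5021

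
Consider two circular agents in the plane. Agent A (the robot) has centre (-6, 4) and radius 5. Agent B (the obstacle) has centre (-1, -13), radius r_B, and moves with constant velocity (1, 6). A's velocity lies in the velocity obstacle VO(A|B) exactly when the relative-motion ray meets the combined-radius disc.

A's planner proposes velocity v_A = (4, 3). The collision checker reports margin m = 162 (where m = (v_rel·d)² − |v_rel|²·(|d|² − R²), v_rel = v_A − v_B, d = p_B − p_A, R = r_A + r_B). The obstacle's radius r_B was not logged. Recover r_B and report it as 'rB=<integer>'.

m = 162
d = (5, -17);  v_rel = (3, -3),  |v_rel|² = 18
v_rel×d = (3)·(-17) − (-3)·(5) = -36
since m = R²·18 − (-36)²:  R² = (1296 + 162) / 18 = 81
R = √81 = 9  ⇒  r_B = 9 − 5 = 4

rB=4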